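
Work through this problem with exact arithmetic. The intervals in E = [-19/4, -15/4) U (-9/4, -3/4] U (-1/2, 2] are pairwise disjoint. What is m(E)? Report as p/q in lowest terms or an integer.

For pairwise disjoint intervals, m(union_i I_i) = sum_i m(I_i),
and m is invariant under swapping open/closed endpoints (single points have measure 0).
So m(E) = sum_i (b_i - a_i).
  I_1 has length -15/4 - (-19/4) = 1.
  I_2 has length -3/4 - (-9/4) = 3/2.
  I_3 has length 2 - (-1/2) = 5/2.
Summing:
  m(E) = 1 + 3/2 + 5/2 = 5.

5


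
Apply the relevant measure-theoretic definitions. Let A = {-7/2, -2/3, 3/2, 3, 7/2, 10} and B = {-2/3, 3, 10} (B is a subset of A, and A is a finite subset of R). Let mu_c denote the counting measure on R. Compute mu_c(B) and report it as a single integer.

Counting measure assigns mu_c(E) = |E| (number of elements) when E is finite.
B has 3 element(s), so mu_c(B) = 3.

3


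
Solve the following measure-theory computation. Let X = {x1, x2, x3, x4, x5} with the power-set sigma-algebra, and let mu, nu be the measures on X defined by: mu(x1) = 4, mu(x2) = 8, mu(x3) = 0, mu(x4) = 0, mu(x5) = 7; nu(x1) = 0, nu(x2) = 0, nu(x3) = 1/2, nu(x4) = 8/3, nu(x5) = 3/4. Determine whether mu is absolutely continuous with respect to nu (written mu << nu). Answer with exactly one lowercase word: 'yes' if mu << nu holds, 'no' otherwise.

mu << nu means: every nu-null measurable set is also mu-null; equivalently, for every atom x, if nu({x}) = 0 then mu({x}) = 0.
Checking each atom:
  x1: nu = 0, mu = 4 > 0 -> violates mu << nu.
  x2: nu = 0, mu = 8 > 0 -> violates mu << nu.
  x3: nu = 1/2 > 0 -> no constraint.
  x4: nu = 8/3 > 0 -> no constraint.
  x5: nu = 3/4 > 0 -> no constraint.
The atom(s) x1, x2 violate the condition (nu = 0 but mu > 0). Therefore mu is NOT absolutely continuous w.r.t. nu.

no


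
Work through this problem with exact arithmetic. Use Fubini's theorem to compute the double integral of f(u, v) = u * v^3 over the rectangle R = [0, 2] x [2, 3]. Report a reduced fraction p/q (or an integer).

f(u, v) is a tensor product of a function of u and a function of v, and both factors are bounded continuous (hence Lebesgue integrable) on the rectangle, so Fubini's theorem applies:
  integral_R f d(m x m) = (integral_a1^b1 u du) * (integral_a2^b2 v^3 dv).
Inner integral in u: integral_{0}^{2} u du = (2^2 - 0^2)/2
  = 2.
Inner integral in v: integral_{2}^{3} v^3 dv = (3^4 - 2^4)/4
  = 65/4.
Product: (2) * (65/4) = 65/2.

65/2


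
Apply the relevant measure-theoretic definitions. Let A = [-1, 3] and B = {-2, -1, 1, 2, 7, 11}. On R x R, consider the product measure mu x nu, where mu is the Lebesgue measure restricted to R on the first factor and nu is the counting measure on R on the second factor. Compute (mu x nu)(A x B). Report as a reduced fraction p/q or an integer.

For a measurable rectangle A x B, the product measure satisfies
  (mu x nu)(A x B) = mu(A) * nu(B).
  mu(A) = 4.
  nu(B) = 6.
  (mu x nu)(A x B) = 4 * 6 = 24.

24


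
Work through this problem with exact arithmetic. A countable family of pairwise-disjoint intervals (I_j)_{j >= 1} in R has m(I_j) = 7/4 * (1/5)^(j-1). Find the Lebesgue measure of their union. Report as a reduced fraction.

By countable additivity of the Lebesgue measure on pairwise disjoint measurable sets,
  m(union_{j >= 1} I_j) = sum_{j >= 1} m(I_j) = sum_{j >= 1} a * r^(j-1),
  with a = 7/4 and r = 1/5.
Since 0 < r = 1/5 < 1, the geometric series converges:
  sum_{j >= 1} a * r^(j-1) = a / (1 - r).
  = 7/4 / (1 - 1/5)
  = 7/4 / (4/5)
  = 35/16.

35/16


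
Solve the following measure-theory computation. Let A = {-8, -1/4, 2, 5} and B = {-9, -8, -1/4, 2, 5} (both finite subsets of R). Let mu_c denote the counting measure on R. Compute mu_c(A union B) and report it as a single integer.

Counting measure on a finite set equals cardinality. By inclusion-exclusion, |A union B| = |A| + |B| - |A cap B|.
|A| = 4, |B| = 5, |A cap B| = 4.
So mu_c(A union B) = 4 + 5 - 4 = 5.

5


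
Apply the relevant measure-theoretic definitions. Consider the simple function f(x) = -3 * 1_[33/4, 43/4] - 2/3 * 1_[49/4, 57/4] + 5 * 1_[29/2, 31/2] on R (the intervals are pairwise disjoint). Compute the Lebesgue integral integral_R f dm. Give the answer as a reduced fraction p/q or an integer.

For a simple function f = sum_i c_i * 1_{A_i} with disjoint A_i,
  integral f dm = sum_i c_i * m(A_i).
Lengths of the A_i:
  m(A_1) = 43/4 - 33/4 = 5/2.
  m(A_2) = 57/4 - 49/4 = 2.
  m(A_3) = 31/2 - 29/2 = 1.
Contributions c_i * m(A_i):
  (-3) * (5/2) = -15/2.
  (-2/3) * (2) = -4/3.
  (5) * (1) = 5.
Total: -15/2 - 4/3 + 5 = -23/6.

-23/6


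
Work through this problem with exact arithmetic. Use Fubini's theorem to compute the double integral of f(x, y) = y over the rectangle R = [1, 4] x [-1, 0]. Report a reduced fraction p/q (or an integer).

f(x, y) is a tensor product of a function of x and a function of y, and both factors are bounded continuous (hence Lebesgue integrable) on the rectangle, so Fubini's theorem applies:
  integral_R f d(m x m) = (integral_a1^b1 1 dx) * (integral_a2^b2 y dy).
Inner integral in x: integral_{1}^{4} 1 dx = (4^1 - 1^1)/1
  = 3.
Inner integral in y: integral_{-1}^{0} y dy = (0^2 - (-1)^2)/2
  = -1/2.
Product: (3) * (-1/2) = -3/2.

-3/2


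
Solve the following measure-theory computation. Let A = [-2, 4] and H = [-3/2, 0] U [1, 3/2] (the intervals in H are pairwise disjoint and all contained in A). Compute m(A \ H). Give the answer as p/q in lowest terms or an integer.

The ambient interval has length m(A) = 4 - (-2) = 6.
Since the holes are disjoint and sit inside A, by finite additivity
  m(H) = sum_i (b_i - a_i), and m(A \ H) = m(A) - m(H).
Computing the hole measures:
  m(H_1) = 0 - (-3/2) = 3/2.
  m(H_2) = 3/2 - 1 = 1/2.
Summed: m(H) = 3/2 + 1/2 = 2.
So m(A \ H) = 6 - 2 = 4.

4


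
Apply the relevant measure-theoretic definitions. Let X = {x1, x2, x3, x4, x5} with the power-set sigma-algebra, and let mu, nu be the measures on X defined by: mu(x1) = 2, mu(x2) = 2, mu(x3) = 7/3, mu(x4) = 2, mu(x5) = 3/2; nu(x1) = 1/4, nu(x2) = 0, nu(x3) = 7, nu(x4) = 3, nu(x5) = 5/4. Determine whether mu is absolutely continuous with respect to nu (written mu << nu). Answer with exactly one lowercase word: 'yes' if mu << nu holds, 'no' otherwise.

mu << nu means: every nu-null measurable set is also mu-null; equivalently, for every atom x, if nu({x}) = 0 then mu({x}) = 0.
Checking each atom:
  x1: nu = 1/4 > 0 -> no constraint.
  x2: nu = 0, mu = 2 > 0 -> violates mu << nu.
  x3: nu = 7 > 0 -> no constraint.
  x4: nu = 3 > 0 -> no constraint.
  x5: nu = 5/4 > 0 -> no constraint.
The atom(s) x2 violate the condition (nu = 0 but mu > 0). Therefore mu is NOT absolutely continuous w.r.t. nu.

no


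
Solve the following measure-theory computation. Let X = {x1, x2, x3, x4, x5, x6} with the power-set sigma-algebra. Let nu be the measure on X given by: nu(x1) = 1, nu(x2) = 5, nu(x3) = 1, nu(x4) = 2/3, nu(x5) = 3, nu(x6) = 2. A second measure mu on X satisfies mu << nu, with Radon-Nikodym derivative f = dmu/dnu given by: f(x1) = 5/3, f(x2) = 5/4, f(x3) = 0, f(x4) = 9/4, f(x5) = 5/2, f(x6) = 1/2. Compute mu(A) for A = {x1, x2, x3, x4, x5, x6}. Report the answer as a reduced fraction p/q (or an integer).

By the defining property of the Radon-Nikodym derivative, for every measurable set A,
  mu(A) = integral_A f dnu.
Since nu is a discrete measure concentrated on the atoms of X, the integral over A reduces to the sum
  mu(A) = sum_{x in A} f(x) * nu({x}).
Computing each term:
  x1: f(x1) * nu(x1) = 5/3 * 1 = 5/3.
  x2: f(x2) * nu(x2) = 5/4 * 5 = 25/4.
  x3: f(x3) * nu(x3) = 0 * 1 = 0.
  x4: f(x4) * nu(x4) = 9/4 * 2/3 = 3/2.
  x5: f(x5) * nu(x5) = 5/2 * 3 = 15/2.
  x6: f(x6) * nu(x6) = 1/2 * 2 = 1.
Summing: mu(A) = 5/3 + 25/4 + 0 + 3/2 + 15/2 + 1 = 215/12.

215/12


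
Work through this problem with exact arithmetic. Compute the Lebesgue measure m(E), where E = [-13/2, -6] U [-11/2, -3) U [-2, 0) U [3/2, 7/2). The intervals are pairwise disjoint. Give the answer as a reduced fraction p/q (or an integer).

For pairwise disjoint intervals, m(union_i I_i) = sum_i m(I_i),
and m is invariant under swapping open/closed endpoints (single points have measure 0).
So m(E) = sum_i (b_i - a_i).
  I_1 has length -6 - (-13/2) = 1/2.
  I_2 has length -3 - (-11/2) = 5/2.
  I_3 has length 0 - (-2) = 2.
  I_4 has length 7/2 - 3/2 = 2.
Summing:
  m(E) = 1/2 + 5/2 + 2 + 2 = 7.

7


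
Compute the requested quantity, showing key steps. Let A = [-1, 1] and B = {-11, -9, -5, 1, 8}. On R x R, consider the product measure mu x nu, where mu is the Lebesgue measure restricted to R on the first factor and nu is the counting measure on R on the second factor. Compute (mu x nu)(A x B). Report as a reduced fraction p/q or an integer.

For a measurable rectangle A x B, the product measure satisfies
  (mu x nu)(A x B) = mu(A) * nu(B).
  mu(A) = 2.
  nu(B) = 5.
  (mu x nu)(A x B) = 2 * 5 = 10.

10


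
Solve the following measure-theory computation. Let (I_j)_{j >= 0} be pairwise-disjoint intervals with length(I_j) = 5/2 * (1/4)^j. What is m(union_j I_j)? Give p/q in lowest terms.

By countable additivity of the Lebesgue measure on pairwise disjoint measurable sets,
  m(union_{j >= 0} I_j) = sum_{j >= 0} m(I_j) = sum_{j >= 0} a * r^j,
  with a = 5/2 and r = 1/4.
Since 0 < r = 1/4 < 1, the geometric series converges:
  sum_{j >= 0} a * r^j = a / (1 - r).
  = 5/2 / (1 - 1/4)
  = 5/2 / (3/4)
  = 10/3.

10/3


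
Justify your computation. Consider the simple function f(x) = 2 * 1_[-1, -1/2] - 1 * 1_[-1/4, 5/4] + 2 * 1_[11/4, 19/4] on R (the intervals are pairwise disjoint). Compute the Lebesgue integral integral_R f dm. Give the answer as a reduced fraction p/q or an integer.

For a simple function f = sum_i c_i * 1_{A_i} with disjoint A_i,
  integral f dm = sum_i c_i * m(A_i).
Lengths of the A_i:
  m(A_1) = -1/2 - (-1) = 1/2.
  m(A_2) = 5/4 - (-1/4) = 3/2.
  m(A_3) = 19/4 - 11/4 = 2.
Contributions c_i * m(A_i):
  (2) * (1/2) = 1.
  (-1) * (3/2) = -3/2.
  (2) * (2) = 4.
Total: 1 - 3/2 + 4 = 7/2.

7/2


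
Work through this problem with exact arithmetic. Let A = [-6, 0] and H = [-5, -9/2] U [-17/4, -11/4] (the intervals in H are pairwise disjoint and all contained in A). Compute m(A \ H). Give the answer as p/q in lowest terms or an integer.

The ambient interval has length m(A) = 0 - (-6) = 6.
Since the holes are disjoint and sit inside A, by finite additivity
  m(H) = sum_i (b_i - a_i), and m(A \ H) = m(A) - m(H).
Computing the hole measures:
  m(H_1) = -9/2 - (-5) = 1/2.
  m(H_2) = -11/4 - (-17/4) = 3/2.
Summed: m(H) = 1/2 + 3/2 = 2.
So m(A \ H) = 6 - 2 = 4.

4


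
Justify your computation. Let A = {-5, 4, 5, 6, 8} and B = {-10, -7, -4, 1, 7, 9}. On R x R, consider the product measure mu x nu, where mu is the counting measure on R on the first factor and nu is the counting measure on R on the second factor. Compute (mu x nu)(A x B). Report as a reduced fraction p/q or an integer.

For a measurable rectangle A x B, the product measure satisfies
  (mu x nu)(A x B) = mu(A) * nu(B).
  mu(A) = 5.
  nu(B) = 6.
  (mu x nu)(A x B) = 5 * 6 = 30.

30


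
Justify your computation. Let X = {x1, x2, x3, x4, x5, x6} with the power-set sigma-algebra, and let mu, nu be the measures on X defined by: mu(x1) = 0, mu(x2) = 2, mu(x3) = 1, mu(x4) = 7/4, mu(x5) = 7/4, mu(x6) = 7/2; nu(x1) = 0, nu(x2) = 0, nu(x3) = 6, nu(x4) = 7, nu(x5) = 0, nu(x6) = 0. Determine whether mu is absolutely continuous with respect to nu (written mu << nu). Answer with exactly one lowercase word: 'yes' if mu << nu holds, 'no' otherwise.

mu << nu means: every nu-null measurable set is also mu-null; equivalently, for every atom x, if nu({x}) = 0 then mu({x}) = 0.
Checking each atom:
  x1: nu = 0, mu = 0 -> consistent with mu << nu.
  x2: nu = 0, mu = 2 > 0 -> violates mu << nu.
  x3: nu = 6 > 0 -> no constraint.
  x4: nu = 7 > 0 -> no constraint.
  x5: nu = 0, mu = 7/4 > 0 -> violates mu << nu.
  x6: nu = 0, mu = 7/2 > 0 -> violates mu << nu.
The atom(s) x2, x5, x6 violate the condition (nu = 0 but mu > 0). Therefore mu is NOT absolutely continuous w.r.t. nu.

no


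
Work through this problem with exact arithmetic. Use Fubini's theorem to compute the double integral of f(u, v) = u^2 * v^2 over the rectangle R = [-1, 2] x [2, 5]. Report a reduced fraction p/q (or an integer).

f(u, v) is a tensor product of a function of u and a function of v, and both factors are bounded continuous (hence Lebesgue integrable) on the rectangle, so Fubini's theorem applies:
  integral_R f d(m x m) = (integral_a1^b1 u^2 du) * (integral_a2^b2 v^2 dv).
Inner integral in u: integral_{-1}^{2} u^2 du = (2^3 - (-1)^3)/3
  = 3.
Inner integral in v: integral_{2}^{5} v^2 dv = (5^3 - 2^3)/3
  = 39.
Product: (3) * (39) = 117.

117


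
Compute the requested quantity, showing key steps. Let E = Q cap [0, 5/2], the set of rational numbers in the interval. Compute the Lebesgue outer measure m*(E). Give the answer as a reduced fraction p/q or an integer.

Q cap [0, 5/2] is countable; list its elements as q_1, q_2, ... . Fix eps > 0 and cover the k-th point by an interval of length eps * 2^(-k). The cover has total length eps * sum_{k>=1} 2^(-k) = eps, so by definition of outer measure m*(Q cap [0, 5/2]) <= eps. Since eps was arbitrary and m* >= 0, the outer measure is 0.

0


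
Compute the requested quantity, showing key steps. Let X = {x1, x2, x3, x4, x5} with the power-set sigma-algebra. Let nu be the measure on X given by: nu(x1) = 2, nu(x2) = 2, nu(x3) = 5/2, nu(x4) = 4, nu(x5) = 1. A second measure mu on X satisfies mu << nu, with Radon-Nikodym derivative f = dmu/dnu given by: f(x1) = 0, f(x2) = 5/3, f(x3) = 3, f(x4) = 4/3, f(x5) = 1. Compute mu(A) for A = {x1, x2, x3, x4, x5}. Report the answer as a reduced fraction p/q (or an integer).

By the defining property of the Radon-Nikodym derivative, for every measurable set A,
  mu(A) = integral_A f dnu.
Since nu is a discrete measure concentrated on the atoms of X, the integral over A reduces to the sum
  mu(A) = sum_{x in A} f(x) * nu({x}).
Computing each term:
  x1: f(x1) * nu(x1) = 0 * 2 = 0.
  x2: f(x2) * nu(x2) = 5/3 * 2 = 10/3.
  x3: f(x3) * nu(x3) = 3 * 5/2 = 15/2.
  x4: f(x4) * nu(x4) = 4/3 * 4 = 16/3.
  x5: f(x5) * nu(x5) = 1 * 1 = 1.
Summing: mu(A) = 0 + 10/3 + 15/2 + 16/3 + 1 = 103/6.

103/6


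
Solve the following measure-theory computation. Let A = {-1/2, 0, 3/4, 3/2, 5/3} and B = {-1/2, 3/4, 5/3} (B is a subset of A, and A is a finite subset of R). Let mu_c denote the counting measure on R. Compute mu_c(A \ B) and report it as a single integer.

Counting measure assigns mu_c(E) = |E| (number of elements) when E is finite. For B subset A, A \ B is the set of elements of A not in B, so |A \ B| = |A| - |B|.
|A| = 5, |B| = 3, so mu_c(A \ B) = 5 - 3 = 2.

2


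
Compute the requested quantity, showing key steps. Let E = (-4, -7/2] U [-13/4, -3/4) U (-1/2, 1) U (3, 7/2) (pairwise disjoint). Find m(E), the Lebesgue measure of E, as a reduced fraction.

For pairwise disjoint intervals, m(union_i I_i) = sum_i m(I_i),
and m is invariant under swapping open/closed endpoints (single points have measure 0).
So m(E) = sum_i (b_i - a_i).
  I_1 has length -7/2 - (-4) = 1/2.
  I_2 has length -3/4 - (-13/4) = 5/2.
  I_3 has length 1 - (-1/2) = 3/2.
  I_4 has length 7/2 - 3 = 1/2.
Summing:
  m(E) = 1/2 + 5/2 + 3/2 + 1/2 = 5.

5


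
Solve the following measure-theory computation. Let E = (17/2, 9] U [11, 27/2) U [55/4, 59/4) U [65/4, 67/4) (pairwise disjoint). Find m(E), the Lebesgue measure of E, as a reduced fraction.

For pairwise disjoint intervals, m(union_i I_i) = sum_i m(I_i),
and m is invariant under swapping open/closed endpoints (single points have measure 0).
So m(E) = sum_i (b_i - a_i).
  I_1 has length 9 - 17/2 = 1/2.
  I_2 has length 27/2 - 11 = 5/2.
  I_3 has length 59/4 - 55/4 = 1.
  I_4 has length 67/4 - 65/4 = 1/2.
Summing:
  m(E) = 1/2 + 5/2 + 1 + 1/2 = 9/2.

9/2


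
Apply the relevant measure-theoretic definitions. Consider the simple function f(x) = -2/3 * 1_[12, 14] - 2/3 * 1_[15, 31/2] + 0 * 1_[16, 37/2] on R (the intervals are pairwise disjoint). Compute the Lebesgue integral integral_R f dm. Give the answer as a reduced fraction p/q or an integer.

For a simple function f = sum_i c_i * 1_{A_i} with disjoint A_i,
  integral f dm = sum_i c_i * m(A_i).
Lengths of the A_i:
  m(A_1) = 14 - 12 = 2.
  m(A_2) = 31/2 - 15 = 1/2.
  m(A_3) = 37/2 - 16 = 5/2.
Contributions c_i * m(A_i):
  (-2/3) * (2) = -4/3.
  (-2/3) * (1/2) = -1/3.
  (0) * (5/2) = 0.
Total: -4/3 - 1/3 + 0 = -5/3.

-5/3


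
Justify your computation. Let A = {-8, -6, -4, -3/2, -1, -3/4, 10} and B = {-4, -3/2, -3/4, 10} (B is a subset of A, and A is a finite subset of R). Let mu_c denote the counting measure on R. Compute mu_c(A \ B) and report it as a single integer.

Counting measure assigns mu_c(E) = |E| (number of elements) when E is finite. For B subset A, A \ B is the set of elements of A not in B, so |A \ B| = |A| - |B|.
|A| = 7, |B| = 4, so mu_c(A \ B) = 7 - 4 = 3.

3


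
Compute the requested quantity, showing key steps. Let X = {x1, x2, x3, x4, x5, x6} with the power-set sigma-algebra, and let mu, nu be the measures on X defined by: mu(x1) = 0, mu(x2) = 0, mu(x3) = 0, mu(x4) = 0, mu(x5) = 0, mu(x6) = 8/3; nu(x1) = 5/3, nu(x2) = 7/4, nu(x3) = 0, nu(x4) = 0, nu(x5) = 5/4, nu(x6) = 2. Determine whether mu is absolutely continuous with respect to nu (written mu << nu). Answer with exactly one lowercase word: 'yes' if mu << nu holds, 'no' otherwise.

mu << nu means: every nu-null measurable set is also mu-null; equivalently, for every atom x, if nu({x}) = 0 then mu({x}) = 0.
Checking each atom:
  x1: nu = 5/3 > 0 -> no constraint.
  x2: nu = 7/4 > 0 -> no constraint.
  x3: nu = 0, mu = 0 -> consistent with mu << nu.
  x4: nu = 0, mu = 0 -> consistent with mu << nu.
  x5: nu = 5/4 > 0 -> no constraint.
  x6: nu = 2 > 0 -> no constraint.
No atom violates the condition. Therefore mu << nu.

yes


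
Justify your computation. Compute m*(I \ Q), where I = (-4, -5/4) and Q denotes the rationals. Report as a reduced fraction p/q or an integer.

The interval I = (-4, -5/4) has m(I) = -5/4 - (-4) = 11/4 (endpoints are measure-zero, so open/closed/half-open agree). Write I = (I cap Q) u (I \ Q). The rationals in I are countable, so m*(I cap Q) = 0 (cover each rational by intervals whose total length is arbitrarily small). By countable subadditivity m*(I) <= m*(I cap Q) + m*(I \ Q), hence m*(I \ Q) >= m(I) = 11/4. The reverse inequality m*(I \ Q) <= m*(I) = 11/4 is trivial since (I \ Q) is a subset of I. Therefore m*(I \ Q) = 11/4.

11/4


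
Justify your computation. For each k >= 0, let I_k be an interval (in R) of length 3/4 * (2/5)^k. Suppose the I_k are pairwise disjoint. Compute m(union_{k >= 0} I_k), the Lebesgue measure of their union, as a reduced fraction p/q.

By countable additivity of the Lebesgue measure on pairwise disjoint measurable sets,
  m(union_{k >= 0} I_k) = sum_{k >= 0} m(I_k) = sum_{k >= 0} a * r^k,
  with a = 3/4 and r = 2/5.
Since 0 < r = 2/5 < 1, the geometric series converges:
  sum_{k >= 0} a * r^k = a / (1 - r).
  = 3/4 / (1 - 2/5)
  = 3/4 / (3/5)
  = 5/4.

5/4


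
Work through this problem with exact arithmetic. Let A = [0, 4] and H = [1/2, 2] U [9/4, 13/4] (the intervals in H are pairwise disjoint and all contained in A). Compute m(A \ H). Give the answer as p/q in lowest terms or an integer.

The ambient interval has length m(A) = 4 - 0 = 4.
Since the holes are disjoint and sit inside A, by finite additivity
  m(H) = sum_i (b_i - a_i), and m(A \ H) = m(A) - m(H).
Computing the hole measures:
  m(H_1) = 2 - 1/2 = 3/2.
  m(H_2) = 13/4 - 9/4 = 1.
Summed: m(H) = 3/2 + 1 = 5/2.
So m(A \ H) = 4 - 5/2 = 3/2.

3/2


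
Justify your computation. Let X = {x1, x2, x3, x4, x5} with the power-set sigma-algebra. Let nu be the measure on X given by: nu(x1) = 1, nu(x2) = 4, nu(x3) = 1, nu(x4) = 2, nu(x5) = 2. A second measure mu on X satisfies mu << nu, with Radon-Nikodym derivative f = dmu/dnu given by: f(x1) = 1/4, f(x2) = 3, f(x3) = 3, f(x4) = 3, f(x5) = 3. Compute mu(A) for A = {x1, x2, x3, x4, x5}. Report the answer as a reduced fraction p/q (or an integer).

By the defining property of the Radon-Nikodym derivative, for every measurable set A,
  mu(A) = integral_A f dnu.
Since nu is a discrete measure concentrated on the atoms of X, the integral over A reduces to the sum
  mu(A) = sum_{x in A} f(x) * nu({x}).
Computing each term:
  x1: f(x1) * nu(x1) = 1/4 * 1 = 1/4.
  x2: f(x2) * nu(x2) = 3 * 4 = 12.
  x3: f(x3) * nu(x3) = 3 * 1 = 3.
  x4: f(x4) * nu(x4) = 3 * 2 = 6.
  x5: f(x5) * nu(x5) = 3 * 2 = 6.
Summing: mu(A) = 1/4 + 12 + 3 + 6 + 6 = 109/4.

109/4


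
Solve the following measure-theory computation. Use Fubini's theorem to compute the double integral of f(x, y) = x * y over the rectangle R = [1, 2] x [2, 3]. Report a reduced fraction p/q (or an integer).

f(x, y) is a tensor product of a function of x and a function of y, and both factors are bounded continuous (hence Lebesgue integrable) on the rectangle, so Fubini's theorem applies:
  integral_R f d(m x m) = (integral_a1^b1 x dx) * (integral_a2^b2 y dy).
Inner integral in x: integral_{1}^{2} x dx = (2^2 - 1^2)/2
  = 3/2.
Inner integral in y: integral_{2}^{3} y dy = (3^2 - 2^2)/2
  = 5/2.
Product: (3/2) * (5/2) = 15/4.

15/4


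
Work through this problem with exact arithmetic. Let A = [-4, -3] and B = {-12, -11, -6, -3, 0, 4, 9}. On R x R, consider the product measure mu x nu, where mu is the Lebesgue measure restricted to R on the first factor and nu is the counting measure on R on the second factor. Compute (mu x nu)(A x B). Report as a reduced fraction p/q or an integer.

For a measurable rectangle A x B, the product measure satisfies
  (mu x nu)(A x B) = mu(A) * nu(B).
  mu(A) = 1.
  nu(B) = 7.
  (mu x nu)(A x B) = 1 * 7 = 7.

7


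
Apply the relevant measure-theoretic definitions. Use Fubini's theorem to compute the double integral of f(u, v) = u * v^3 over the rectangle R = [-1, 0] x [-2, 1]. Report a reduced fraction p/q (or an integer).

f(u, v) is a tensor product of a function of u and a function of v, and both factors are bounded continuous (hence Lebesgue integrable) on the rectangle, so Fubini's theorem applies:
  integral_R f d(m x m) = (integral_a1^b1 u du) * (integral_a2^b2 v^3 dv).
Inner integral in u: integral_{-1}^{0} u du = (0^2 - (-1)^2)/2
  = -1/2.
Inner integral in v: integral_{-2}^{1} v^3 dv = (1^4 - (-2)^4)/4
  = -15/4.
Product: (-1/2) * (-15/4) = 15/8.

15/8


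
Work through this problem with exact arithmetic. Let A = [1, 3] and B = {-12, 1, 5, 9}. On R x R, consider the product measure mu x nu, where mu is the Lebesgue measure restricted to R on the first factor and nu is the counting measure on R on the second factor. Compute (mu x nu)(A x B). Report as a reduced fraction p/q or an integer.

For a measurable rectangle A x B, the product measure satisfies
  (mu x nu)(A x B) = mu(A) * nu(B).
  mu(A) = 2.
  nu(B) = 4.
  (mu x nu)(A x B) = 2 * 4 = 8.

8


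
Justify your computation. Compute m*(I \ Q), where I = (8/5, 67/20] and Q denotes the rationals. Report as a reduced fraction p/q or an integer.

The interval I = (8/5, 67/20] has m(I) = 67/20 - 8/5 = 7/4 (endpoints are measure-zero, so open/closed/half-open agree). Write I = (I cap Q) u (I \ Q). The rationals in I are countable, so m*(I cap Q) = 0 (cover each rational by intervals whose total length is arbitrarily small). By countable subadditivity m*(I) <= m*(I cap Q) + m*(I \ Q), hence m*(I \ Q) >= m(I) = 7/4. The reverse inequality m*(I \ Q) <= m*(I) = 7/4 is trivial since (I \ Q) is a subset of I. Therefore m*(I \ Q) = 7/4.

7/4


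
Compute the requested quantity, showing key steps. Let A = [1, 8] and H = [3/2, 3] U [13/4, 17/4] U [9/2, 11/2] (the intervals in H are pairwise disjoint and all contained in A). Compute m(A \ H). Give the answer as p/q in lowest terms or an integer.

The ambient interval has length m(A) = 8 - 1 = 7.
Since the holes are disjoint and sit inside A, by finite additivity
  m(H) = sum_i (b_i - a_i), and m(A \ H) = m(A) - m(H).
Computing the hole measures:
  m(H_1) = 3 - 3/2 = 3/2.
  m(H_2) = 17/4 - 13/4 = 1.
  m(H_3) = 11/2 - 9/2 = 1.
Summed: m(H) = 3/2 + 1 + 1 = 7/2.
So m(A \ H) = 7 - 7/2 = 7/2.

7/2


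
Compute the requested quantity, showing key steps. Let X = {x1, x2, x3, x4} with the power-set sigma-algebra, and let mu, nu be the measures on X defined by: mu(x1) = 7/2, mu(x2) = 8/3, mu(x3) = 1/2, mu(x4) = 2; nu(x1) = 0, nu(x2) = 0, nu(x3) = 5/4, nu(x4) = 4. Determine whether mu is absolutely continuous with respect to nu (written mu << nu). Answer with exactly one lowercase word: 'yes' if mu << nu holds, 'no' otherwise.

mu << nu means: every nu-null measurable set is also mu-null; equivalently, for every atom x, if nu({x}) = 0 then mu({x}) = 0.
Checking each atom:
  x1: nu = 0, mu = 7/2 > 0 -> violates mu << nu.
  x2: nu = 0, mu = 8/3 > 0 -> violates mu << nu.
  x3: nu = 5/4 > 0 -> no constraint.
  x4: nu = 4 > 0 -> no constraint.
The atom(s) x1, x2 violate the condition (nu = 0 but mu > 0). Therefore mu is NOT absolutely continuous w.r.t. nu.

no


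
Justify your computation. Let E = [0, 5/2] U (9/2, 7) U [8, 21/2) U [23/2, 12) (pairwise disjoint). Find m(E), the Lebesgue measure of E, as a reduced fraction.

For pairwise disjoint intervals, m(union_i I_i) = sum_i m(I_i),
and m is invariant under swapping open/closed endpoints (single points have measure 0).
So m(E) = sum_i (b_i - a_i).
  I_1 has length 5/2 - 0 = 5/2.
  I_2 has length 7 - 9/2 = 5/2.
  I_3 has length 21/2 - 8 = 5/2.
  I_4 has length 12 - 23/2 = 1/2.
Summing:
  m(E) = 5/2 + 5/2 + 5/2 + 1/2 = 8.

8


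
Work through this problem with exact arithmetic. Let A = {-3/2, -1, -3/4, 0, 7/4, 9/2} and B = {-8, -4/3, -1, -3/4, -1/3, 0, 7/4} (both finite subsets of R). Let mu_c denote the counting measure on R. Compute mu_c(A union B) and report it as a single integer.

Counting measure on a finite set equals cardinality. By inclusion-exclusion, |A union B| = |A| + |B| - |A cap B|.
|A| = 6, |B| = 7, |A cap B| = 4.
So mu_c(A union B) = 6 + 7 - 4 = 9.

9


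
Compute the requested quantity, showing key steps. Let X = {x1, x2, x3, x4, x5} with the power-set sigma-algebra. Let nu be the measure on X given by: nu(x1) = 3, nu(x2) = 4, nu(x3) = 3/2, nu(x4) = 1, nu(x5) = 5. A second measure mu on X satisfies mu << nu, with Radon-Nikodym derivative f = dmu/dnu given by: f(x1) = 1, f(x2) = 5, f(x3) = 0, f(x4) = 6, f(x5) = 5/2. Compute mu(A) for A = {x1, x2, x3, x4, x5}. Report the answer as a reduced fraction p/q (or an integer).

By the defining property of the Radon-Nikodym derivative, for every measurable set A,
  mu(A) = integral_A f dnu.
Since nu is a discrete measure concentrated on the atoms of X, the integral over A reduces to the sum
  mu(A) = sum_{x in A} f(x) * nu({x}).
Computing each term:
  x1: f(x1) * nu(x1) = 1 * 3 = 3.
  x2: f(x2) * nu(x2) = 5 * 4 = 20.
  x3: f(x3) * nu(x3) = 0 * 3/2 = 0.
  x4: f(x4) * nu(x4) = 6 * 1 = 6.
  x5: f(x5) * nu(x5) = 5/2 * 5 = 25/2.
Summing: mu(A) = 3 + 20 + 0 + 6 + 25/2 = 83/2.

83/2


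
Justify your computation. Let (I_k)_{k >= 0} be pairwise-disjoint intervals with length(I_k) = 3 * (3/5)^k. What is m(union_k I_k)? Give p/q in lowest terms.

By countable additivity of the Lebesgue measure on pairwise disjoint measurable sets,
  m(union_{k >= 0} I_k) = sum_{k >= 0} m(I_k) = sum_{k >= 0} a * r^k,
  with a = 3 and r = 3/5.
Since 0 < r = 3/5 < 1, the geometric series converges:
  sum_{k >= 0} a * r^k = a / (1 - r).
  = 3 / (1 - 3/5)
  = 3 / (2/5)
  = 15/2.

15/2


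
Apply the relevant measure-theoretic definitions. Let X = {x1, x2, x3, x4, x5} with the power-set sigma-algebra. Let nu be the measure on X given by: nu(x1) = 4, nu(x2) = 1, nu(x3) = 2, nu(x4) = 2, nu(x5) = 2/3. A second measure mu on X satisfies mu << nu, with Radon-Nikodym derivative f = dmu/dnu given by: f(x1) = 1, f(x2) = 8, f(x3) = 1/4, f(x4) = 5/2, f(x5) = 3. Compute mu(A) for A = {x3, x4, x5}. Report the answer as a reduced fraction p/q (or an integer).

By the defining property of the Radon-Nikodym derivative, for every measurable set A,
  mu(A) = integral_A f dnu.
Since nu is a discrete measure concentrated on the atoms of X, the integral over A reduces to the sum
  mu(A) = sum_{x in A} f(x) * nu({x}).
Computing each term:
  x3: f(x3) * nu(x3) = 1/4 * 2 = 1/2.
  x4: f(x4) * nu(x4) = 5/2 * 2 = 5.
  x5: f(x5) * nu(x5) = 3 * 2/3 = 2.
Summing: mu(A) = 1/2 + 5 + 2 = 15/2.

15/2


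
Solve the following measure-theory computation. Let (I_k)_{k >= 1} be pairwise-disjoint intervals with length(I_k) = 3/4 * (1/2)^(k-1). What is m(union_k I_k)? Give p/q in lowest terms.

By countable additivity of the Lebesgue measure on pairwise disjoint measurable sets,
  m(union_{k >= 1} I_k) = sum_{k >= 1} m(I_k) = sum_{k >= 1} a * r^(k-1),
  with a = 3/4 and r = 1/2.
Since 0 < r = 1/2 < 1, the geometric series converges:
  sum_{k >= 1} a * r^(k-1) = a / (1 - r).
  = 3/4 / (1 - 1/2)
  = 3/4 / (1/2)
  = 3/2.

3/2


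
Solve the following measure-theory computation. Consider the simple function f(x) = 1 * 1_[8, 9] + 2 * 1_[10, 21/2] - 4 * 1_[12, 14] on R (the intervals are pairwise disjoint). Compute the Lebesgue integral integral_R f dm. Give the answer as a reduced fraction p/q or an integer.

For a simple function f = sum_i c_i * 1_{A_i} with disjoint A_i,
  integral f dm = sum_i c_i * m(A_i).
Lengths of the A_i:
  m(A_1) = 9 - 8 = 1.
  m(A_2) = 21/2 - 10 = 1/2.
  m(A_3) = 14 - 12 = 2.
Contributions c_i * m(A_i):
  (1) * (1) = 1.
  (2) * (1/2) = 1.
  (-4) * (2) = -8.
Total: 1 + 1 - 8 = -6.

-6


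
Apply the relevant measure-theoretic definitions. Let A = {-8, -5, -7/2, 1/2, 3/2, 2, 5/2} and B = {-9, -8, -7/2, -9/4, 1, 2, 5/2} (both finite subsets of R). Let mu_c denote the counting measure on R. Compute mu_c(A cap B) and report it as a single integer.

Counting measure on a finite set equals cardinality. mu_c(A cap B) = |A cap B| (elements appearing in both).
Enumerating the elements of A that also lie in B gives 4 element(s).
So mu_c(A cap B) = 4.

4


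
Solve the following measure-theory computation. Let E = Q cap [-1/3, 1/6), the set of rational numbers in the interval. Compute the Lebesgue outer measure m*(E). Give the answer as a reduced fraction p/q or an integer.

E = Q cap [-1/3, 1/6) is a subset of Q, which is countable. Enumerate Q = {q_1, q_2, ...}; for any eps > 0, cover q_k by the open interval (q_k - eps/2^(k+1), q_k + eps/2^(k+1)), of length eps/2^k. The total cover length is sum_{k>=1} eps/2^k = eps. Hence m*(E) <= m*(Q) <= eps for every eps > 0, and since outer measure is non-negative, m*(E) = 0.

0


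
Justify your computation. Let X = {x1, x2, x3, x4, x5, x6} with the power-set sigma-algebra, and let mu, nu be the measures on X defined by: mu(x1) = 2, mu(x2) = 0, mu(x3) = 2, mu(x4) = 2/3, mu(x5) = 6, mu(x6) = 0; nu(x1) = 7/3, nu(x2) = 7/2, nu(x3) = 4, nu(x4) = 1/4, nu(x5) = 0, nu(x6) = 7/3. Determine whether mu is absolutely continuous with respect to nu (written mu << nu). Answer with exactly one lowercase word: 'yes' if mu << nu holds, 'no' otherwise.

mu << nu means: every nu-null measurable set is also mu-null; equivalently, for every atom x, if nu({x}) = 0 then mu({x}) = 0.
Checking each atom:
  x1: nu = 7/3 > 0 -> no constraint.
  x2: nu = 7/2 > 0 -> no constraint.
  x3: nu = 4 > 0 -> no constraint.
  x4: nu = 1/4 > 0 -> no constraint.
  x5: nu = 0, mu = 6 > 0 -> violates mu << nu.
  x6: nu = 7/3 > 0 -> no constraint.
The atom(s) x5 violate the condition (nu = 0 but mu > 0). Therefore mu is NOT absolutely continuous w.r.t. nu.

no


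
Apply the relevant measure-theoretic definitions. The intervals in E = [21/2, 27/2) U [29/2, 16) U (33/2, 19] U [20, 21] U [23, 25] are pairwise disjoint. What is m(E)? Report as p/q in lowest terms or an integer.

For pairwise disjoint intervals, m(union_i I_i) = sum_i m(I_i),
and m is invariant under swapping open/closed endpoints (single points have measure 0).
So m(E) = sum_i (b_i - a_i).
  I_1 has length 27/2 - 21/2 = 3.
  I_2 has length 16 - 29/2 = 3/2.
  I_3 has length 19 - 33/2 = 5/2.
  I_4 has length 21 - 20 = 1.
  I_5 has length 25 - 23 = 2.
Summing:
  m(E) = 3 + 3/2 + 5/2 + 1 + 2 = 10.

10


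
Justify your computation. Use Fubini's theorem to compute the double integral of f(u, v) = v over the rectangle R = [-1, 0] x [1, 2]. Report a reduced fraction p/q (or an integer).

f(u, v) is a tensor product of a function of u and a function of v, and both factors are bounded continuous (hence Lebesgue integrable) on the rectangle, so Fubini's theorem applies:
  integral_R f d(m x m) = (integral_a1^b1 1 du) * (integral_a2^b2 v dv).
Inner integral in u: integral_{-1}^{0} 1 du = (0^1 - (-1)^1)/1
  = 1.
Inner integral in v: integral_{1}^{2} v dv = (2^2 - 1^2)/2
  = 3/2.
Product: (1) * (3/2) = 3/2.

3/2


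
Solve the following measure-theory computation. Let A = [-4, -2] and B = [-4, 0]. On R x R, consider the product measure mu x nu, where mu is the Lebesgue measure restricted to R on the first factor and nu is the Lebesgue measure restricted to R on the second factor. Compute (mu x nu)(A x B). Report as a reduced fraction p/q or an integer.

For a measurable rectangle A x B, the product measure satisfies
  (mu x nu)(A x B) = mu(A) * nu(B).
  mu(A) = 2.
  nu(B) = 4.
  (mu x nu)(A x B) = 2 * 4 = 8.

8


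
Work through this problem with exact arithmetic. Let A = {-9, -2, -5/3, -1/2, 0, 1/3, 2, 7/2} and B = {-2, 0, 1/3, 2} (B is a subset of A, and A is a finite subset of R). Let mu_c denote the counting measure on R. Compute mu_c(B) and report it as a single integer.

Counting measure assigns mu_c(E) = |E| (number of elements) when E is finite.
B has 4 element(s), so mu_c(B) = 4.

4


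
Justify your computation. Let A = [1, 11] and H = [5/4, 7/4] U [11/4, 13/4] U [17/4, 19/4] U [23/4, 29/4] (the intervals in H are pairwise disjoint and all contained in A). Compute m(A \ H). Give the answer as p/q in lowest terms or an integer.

The ambient interval has length m(A) = 11 - 1 = 10.
Since the holes are disjoint and sit inside A, by finite additivity
  m(H) = sum_i (b_i - a_i), and m(A \ H) = m(A) - m(H).
Computing the hole measures:
  m(H_1) = 7/4 - 5/4 = 1/2.
  m(H_2) = 13/4 - 11/4 = 1/2.
  m(H_3) = 19/4 - 17/4 = 1/2.
  m(H_4) = 29/4 - 23/4 = 3/2.
Summed: m(H) = 1/2 + 1/2 + 1/2 + 3/2 = 3.
So m(A \ H) = 10 - 3 = 7.

7


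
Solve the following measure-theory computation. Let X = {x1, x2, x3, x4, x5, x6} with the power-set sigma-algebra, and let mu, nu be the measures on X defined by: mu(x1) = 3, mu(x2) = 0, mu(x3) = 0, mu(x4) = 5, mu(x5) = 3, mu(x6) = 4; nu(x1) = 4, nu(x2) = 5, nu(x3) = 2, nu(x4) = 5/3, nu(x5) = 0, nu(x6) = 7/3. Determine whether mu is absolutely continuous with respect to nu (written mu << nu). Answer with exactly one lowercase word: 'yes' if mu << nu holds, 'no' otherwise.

mu << nu means: every nu-null measurable set is also mu-null; equivalently, for every atom x, if nu({x}) = 0 then mu({x}) = 0.
Checking each atom:
  x1: nu = 4 > 0 -> no constraint.
  x2: nu = 5 > 0 -> no constraint.
  x3: nu = 2 > 0 -> no constraint.
  x4: nu = 5/3 > 0 -> no constraint.
  x5: nu = 0, mu = 3 > 0 -> violates mu << nu.
  x6: nu = 7/3 > 0 -> no constraint.
The atom(s) x5 violate the condition (nu = 0 but mu > 0). Therefore mu is NOT absolutely continuous w.r.t. nu.

no


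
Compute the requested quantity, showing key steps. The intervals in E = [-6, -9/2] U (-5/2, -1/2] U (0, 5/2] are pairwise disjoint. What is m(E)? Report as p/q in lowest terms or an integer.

For pairwise disjoint intervals, m(union_i I_i) = sum_i m(I_i),
and m is invariant under swapping open/closed endpoints (single points have measure 0).
So m(E) = sum_i (b_i - a_i).
  I_1 has length -9/2 - (-6) = 3/2.
  I_2 has length -1/2 - (-5/2) = 2.
  I_3 has length 5/2 - 0 = 5/2.
Summing:
  m(E) = 3/2 + 2 + 5/2 = 6.

6


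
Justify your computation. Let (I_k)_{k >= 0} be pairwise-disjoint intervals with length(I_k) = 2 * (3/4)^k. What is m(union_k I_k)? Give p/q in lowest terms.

By countable additivity of the Lebesgue measure on pairwise disjoint measurable sets,
  m(union_{k >= 0} I_k) = sum_{k >= 0} m(I_k) = sum_{k >= 0} a * r^k,
  with a = 2 and r = 3/4.
Since 0 < r = 3/4 < 1, the geometric series converges:
  sum_{k >= 0} a * r^k = a / (1 - r).
  = 2 / (1 - 3/4)
  = 2 / (1/4)
  = 8.

8


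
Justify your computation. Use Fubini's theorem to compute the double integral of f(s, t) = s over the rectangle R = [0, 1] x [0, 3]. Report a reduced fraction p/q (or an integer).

f(s, t) is a tensor product of a function of s and a function of t, and both factors are bounded continuous (hence Lebesgue integrable) on the rectangle, so Fubini's theorem applies:
  integral_R f d(m x m) = (integral_a1^b1 s ds) * (integral_a2^b2 1 dt).
Inner integral in s: integral_{0}^{1} s ds = (1^2 - 0^2)/2
  = 1/2.
Inner integral in t: integral_{0}^{3} 1 dt = (3^1 - 0^1)/1
  = 3.
Product: (1/2) * (3) = 3/2.

3/2


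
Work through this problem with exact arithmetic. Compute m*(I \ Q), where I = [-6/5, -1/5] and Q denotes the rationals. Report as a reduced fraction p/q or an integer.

The interval I = [-6/5, -1/5] has m(I) = -1/5 - (-6/5) = 1 (endpoints are measure-zero, so open/closed/half-open agree). Write I = (I cap Q) u (I \ Q). The rationals in I are countable, so m*(I cap Q) = 0 (cover each rational by intervals whose total length is arbitrarily small). By countable subadditivity m*(I) <= m*(I cap Q) + m*(I \ Q), hence m*(I \ Q) >= m(I) = 1. The reverse inequality m*(I \ Q) <= m*(I) = 1 is trivial since (I \ Q) is a subset of I. Therefore m*(I \ Q) = 1.

1


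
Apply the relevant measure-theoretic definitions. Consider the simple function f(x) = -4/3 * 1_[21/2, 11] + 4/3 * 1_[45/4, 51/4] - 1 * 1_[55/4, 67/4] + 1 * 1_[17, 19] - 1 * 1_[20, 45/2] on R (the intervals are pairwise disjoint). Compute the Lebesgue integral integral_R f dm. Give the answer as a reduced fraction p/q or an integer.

For a simple function f = sum_i c_i * 1_{A_i} with disjoint A_i,
  integral f dm = sum_i c_i * m(A_i).
Lengths of the A_i:
  m(A_1) = 11 - 21/2 = 1/2.
  m(A_2) = 51/4 - 45/4 = 3/2.
  m(A_3) = 67/4 - 55/4 = 3.
  m(A_4) = 19 - 17 = 2.
  m(A_5) = 45/2 - 20 = 5/2.
Contributions c_i * m(A_i):
  (-4/3) * (1/2) = -2/3.
  (4/3) * (3/2) = 2.
  (-1) * (3) = -3.
  (1) * (2) = 2.
  (-1) * (5/2) = -5/2.
Total: -2/3 + 2 - 3 + 2 - 5/2 = -13/6.

-13/6


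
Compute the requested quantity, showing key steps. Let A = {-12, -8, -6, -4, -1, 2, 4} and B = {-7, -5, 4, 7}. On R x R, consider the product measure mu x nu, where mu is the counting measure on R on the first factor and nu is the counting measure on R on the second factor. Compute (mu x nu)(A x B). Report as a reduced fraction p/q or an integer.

For a measurable rectangle A x B, the product measure satisfies
  (mu x nu)(A x B) = mu(A) * nu(B).
  mu(A) = 7.
  nu(B) = 4.
  (mu x nu)(A x B) = 7 * 4 = 28.

28


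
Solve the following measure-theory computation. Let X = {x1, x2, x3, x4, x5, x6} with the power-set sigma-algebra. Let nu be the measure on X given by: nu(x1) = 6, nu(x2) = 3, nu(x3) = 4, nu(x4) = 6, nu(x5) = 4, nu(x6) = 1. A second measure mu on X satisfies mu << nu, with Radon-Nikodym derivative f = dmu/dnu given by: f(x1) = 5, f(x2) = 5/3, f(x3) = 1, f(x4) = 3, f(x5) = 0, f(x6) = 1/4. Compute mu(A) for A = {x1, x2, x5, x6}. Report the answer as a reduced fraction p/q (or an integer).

By the defining property of the Radon-Nikodym derivative, for every measurable set A,
  mu(A) = integral_A f dnu.
Since nu is a discrete measure concentrated on the atoms of X, the integral over A reduces to the sum
  mu(A) = sum_{x in A} f(x) * nu({x}).
Computing each term:
  x1: f(x1) * nu(x1) = 5 * 6 = 30.
  x2: f(x2) * nu(x2) = 5/3 * 3 = 5.
  x5: f(x5) * nu(x5) = 0 * 4 = 0.
  x6: f(x6) * nu(x6) = 1/4 * 1 = 1/4.
Summing: mu(A) = 30 + 5 + 0 + 1/4 = 141/4.

141/4


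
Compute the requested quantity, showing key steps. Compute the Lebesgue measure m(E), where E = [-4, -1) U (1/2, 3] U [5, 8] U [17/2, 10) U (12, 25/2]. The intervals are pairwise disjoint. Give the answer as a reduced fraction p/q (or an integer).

For pairwise disjoint intervals, m(union_i I_i) = sum_i m(I_i),
and m is invariant under swapping open/closed endpoints (single points have measure 0).
So m(E) = sum_i (b_i - a_i).
  I_1 has length -1 - (-4) = 3.
  I_2 has length 3 - 1/2 = 5/2.
  I_3 has length 8 - 5 = 3.
  I_4 has length 10 - 17/2 = 3/2.
  I_5 has length 25/2 - 12 = 1/2.
Summing:
  m(E) = 3 + 5/2 + 3 + 3/2 + 1/2 = 21/2.

21/2
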